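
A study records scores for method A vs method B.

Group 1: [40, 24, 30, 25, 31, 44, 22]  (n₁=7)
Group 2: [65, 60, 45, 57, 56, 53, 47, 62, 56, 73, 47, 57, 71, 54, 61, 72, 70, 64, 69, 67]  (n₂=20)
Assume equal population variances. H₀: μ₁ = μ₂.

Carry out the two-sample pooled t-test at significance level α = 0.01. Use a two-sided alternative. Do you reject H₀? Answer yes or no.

reject H₀: yes

x̄₁=30.857, s₁=8.335, n₁=7
x̄₂=60.300, s₂=8.603, n₂=20
s_p² = [6·8.335² + 19·8.603²]/25 = 72.9223
SE = √(s_p²·(1/7+1/20)) = 3.7501
t = (30.857−60.300)/3.7501 = -7.8511
df = 25
p-value (two-sided) = 0.00000
At α=0.01: p < α → reject H₀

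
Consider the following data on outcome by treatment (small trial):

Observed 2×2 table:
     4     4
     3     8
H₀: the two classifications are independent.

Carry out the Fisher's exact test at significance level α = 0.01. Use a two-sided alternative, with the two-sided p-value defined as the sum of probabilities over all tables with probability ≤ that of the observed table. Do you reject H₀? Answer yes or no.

Margins: r₁=8, r₂=11, c₁=7, c₂=12, n=19
p_obs = C(8,4)·C(11,3)/C(19,7); sum pmf over tables with pmf ≤ p_obs
p-value (two-sided) = 0.37652
At α=0.01: p ≥ α → fail to reject H₀

reject H₀: no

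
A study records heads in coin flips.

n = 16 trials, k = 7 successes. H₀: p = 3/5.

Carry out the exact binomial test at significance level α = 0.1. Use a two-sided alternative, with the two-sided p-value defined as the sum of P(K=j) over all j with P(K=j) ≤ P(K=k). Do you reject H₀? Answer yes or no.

reject H₀: no

Exact binomial: n=16, k=7, p₀=3/5=0.6000
P(X=j) = C(n,j)·p₀^j·(1−p₀)^(n−j); p = Σ P(X=j) over j with P(X=j) ≤ P(X=7)
p-value (two-sided) = 0.20742
At α=0.1: p ≥ α → fail to reject H₀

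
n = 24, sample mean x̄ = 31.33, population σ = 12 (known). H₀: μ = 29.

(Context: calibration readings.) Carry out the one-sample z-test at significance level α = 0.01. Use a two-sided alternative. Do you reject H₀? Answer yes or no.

SE = σ/√n = 12/√24 = 2.4495
z = (x̄−μ₀)/SE = (31.33−29)/2.4495 = 0.9512
p-value (two-sided) = 0.34149
At α=0.01: p ≥ α → fail to reject H₀

reject H₀: no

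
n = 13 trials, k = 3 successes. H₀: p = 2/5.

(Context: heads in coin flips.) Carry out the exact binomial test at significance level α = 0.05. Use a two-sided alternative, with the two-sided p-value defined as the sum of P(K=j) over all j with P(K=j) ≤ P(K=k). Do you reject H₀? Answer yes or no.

Exact binomial: n=13, k=3, p₀=2/5=0.4000
P(X=j) = C(n,j)·p₀^j·(1−p₀)^(n−j); p = Σ P(X=j) over j with P(X=j) ≤ P(X=3)
p-value (two-sided) = 0.26625
At α=0.05: p ≥ α → fail to reject H₀

reject H₀: no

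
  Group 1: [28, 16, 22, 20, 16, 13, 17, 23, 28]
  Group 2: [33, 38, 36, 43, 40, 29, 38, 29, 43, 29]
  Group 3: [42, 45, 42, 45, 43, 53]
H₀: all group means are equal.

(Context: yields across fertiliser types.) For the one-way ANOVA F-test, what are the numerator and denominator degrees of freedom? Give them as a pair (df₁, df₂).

k = 3 groups, N = 25 total
df = (k−1, N−k) = (3−1, 25−3) = (2, 22)

degrees of freedom = [2, 22]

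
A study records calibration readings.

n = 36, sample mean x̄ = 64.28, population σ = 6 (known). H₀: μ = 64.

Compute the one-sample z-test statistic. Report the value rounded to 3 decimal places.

SE = σ/√n = 6/√36 = 1.0000
z = (x̄−μ₀)/SE = (64.28−64)/1.0000 = 0.2800

test statistic = 0.280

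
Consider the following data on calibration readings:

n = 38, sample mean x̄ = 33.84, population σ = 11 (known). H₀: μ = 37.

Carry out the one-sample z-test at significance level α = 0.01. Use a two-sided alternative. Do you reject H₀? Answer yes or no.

SE = σ/√n = 11/√38 = 1.7844
z = (x̄−μ₀)/SE = (33.84−37)/1.7844 = -1.7709
p-value (two-sided) = 0.07658
At α=0.01: p ≥ α → fail to reject H₀

reject H₀: no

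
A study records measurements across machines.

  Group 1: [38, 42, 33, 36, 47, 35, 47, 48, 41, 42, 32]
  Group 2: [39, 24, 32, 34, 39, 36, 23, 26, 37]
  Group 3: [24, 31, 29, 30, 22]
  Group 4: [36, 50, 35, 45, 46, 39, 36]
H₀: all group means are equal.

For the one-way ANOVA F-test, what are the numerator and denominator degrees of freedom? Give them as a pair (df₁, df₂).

degrees of freedom = [3, 28]

k = 4 groups, N = 32 total
df = (k−1, N−k) = (4−1, 32−4) = (3, 28)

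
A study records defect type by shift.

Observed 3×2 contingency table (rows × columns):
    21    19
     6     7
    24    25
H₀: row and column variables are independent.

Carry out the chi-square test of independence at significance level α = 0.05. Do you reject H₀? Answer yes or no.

reject H₀: no

Row totals [40, 13, 49], col totals [51, 51], n=102
χ² = (21−20.00)²/20.00 + (19−20.00)²/20.00 + (6−6.50)²/6.50 + (7−6.50)²/6.50 + (24−24.50)²/24.50 + (25−24.50)²/24.50 = 0.1973
df = 2
p-value (upper-tail) = 0.90605
At α=0.05: p ≥ α → fail to reject H₀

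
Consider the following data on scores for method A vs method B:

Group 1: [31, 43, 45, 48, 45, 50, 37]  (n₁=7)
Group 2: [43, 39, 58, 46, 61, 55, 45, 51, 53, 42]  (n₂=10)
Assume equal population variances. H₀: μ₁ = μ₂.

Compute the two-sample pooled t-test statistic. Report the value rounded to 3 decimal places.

x̄₁=42.714, s₁=6.601, n₁=7
x̄₂=49.300, s₂=7.379, n₂=10
s_p² = [6·6.601² + 9·7.379²]/15 = 50.1019
SE = √(s_p²·(1/7+1/10)) = 3.4882
t = (42.714−49.300)/3.4882 = -1.8880
df = 15

test statistic = -1.888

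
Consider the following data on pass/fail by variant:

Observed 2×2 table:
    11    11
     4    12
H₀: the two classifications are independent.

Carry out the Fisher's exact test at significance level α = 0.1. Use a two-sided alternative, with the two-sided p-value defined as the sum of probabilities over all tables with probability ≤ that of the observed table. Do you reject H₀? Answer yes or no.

Margins: r₁=22, r₂=16, c₁=15, c₂=23, n=38
p_obs = C(22,11)·C(16,4)/C(38,15); sum pmf over tables with pmf ≤ p_obs
p-value (two-sided) = 0.18165
At α=0.1: p ≥ α → fail to reject H₀

reject H₀: no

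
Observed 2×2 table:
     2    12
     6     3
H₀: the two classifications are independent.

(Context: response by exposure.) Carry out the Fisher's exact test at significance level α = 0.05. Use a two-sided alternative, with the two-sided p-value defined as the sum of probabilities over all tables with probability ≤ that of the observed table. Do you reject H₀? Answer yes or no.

Margins: r₁=14, r₂=9, c₁=8, c₂=15, n=23
p_obs = C(14,2)·C(9,6)/C(23,8); sum pmf over tables with pmf ≤ p_obs
p-value (two-sided) = 0.02276
At α=0.05: p < α → reject H₀

reject H₀: yes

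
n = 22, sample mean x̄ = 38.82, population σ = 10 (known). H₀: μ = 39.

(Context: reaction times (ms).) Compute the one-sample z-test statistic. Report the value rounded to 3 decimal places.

SE = σ/√n = 10/√22 = 2.1320
z = (x̄−μ₀)/SE = (38.82−39)/2.1320 = -0.0844

test statistic = -0.084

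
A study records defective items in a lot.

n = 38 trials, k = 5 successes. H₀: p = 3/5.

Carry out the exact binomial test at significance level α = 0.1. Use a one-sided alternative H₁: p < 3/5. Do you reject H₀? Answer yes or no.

Exact binomial: n=38, k=5, p₀=3/5=0.6000
P(X≤5) from Σ C(n,i)·p₀^i·(1−p₀)^(n−i)
p-value (one-sided, H₁ less) = 0.00000
At α=0.1: p < α → reject H₀

reject H₀: yes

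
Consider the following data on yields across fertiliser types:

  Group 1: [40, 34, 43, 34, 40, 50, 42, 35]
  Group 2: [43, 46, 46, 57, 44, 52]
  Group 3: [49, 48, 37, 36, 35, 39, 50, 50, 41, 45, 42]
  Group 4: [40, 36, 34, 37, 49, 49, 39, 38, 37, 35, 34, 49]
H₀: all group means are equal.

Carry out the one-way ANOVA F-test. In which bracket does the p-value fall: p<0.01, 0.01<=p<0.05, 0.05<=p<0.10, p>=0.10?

p-value bracket: 0.01<=p<0.05

Group means [39.75, 48.00, 42.91, 39.75], grand mean 42.027
SSB = Σnᵢ(x̄ᵢ−x̄)² = 326.314; SSW = ΣΣ(x−x̄ᵢ)² = 1066.659
MSB = 326.314/3 = 108.7713; MSW = 1066.659/33 = 32.3230
F = MSB/MSW = 3.3651
df = (3, 33)
p-value (upper-tail) = 0.03014
→ bracket: 0.01<=p<0.05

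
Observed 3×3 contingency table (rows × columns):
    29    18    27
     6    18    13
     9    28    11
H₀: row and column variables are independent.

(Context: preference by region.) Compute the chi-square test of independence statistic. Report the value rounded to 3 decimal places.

test statistic = 17.705

Row totals [74, 37, 48], col totals [44, 64, 51], n=159
χ² = (29−20.48)²/20.48 + (18−29.79)²/29.79 + (27−23.74)²/23.74 + (6−10.24)²/10.24 + (18−14.89)²/14.89 + (13−11.87)²/11.87 + (9−13.28)²/13.28 + (28−19.32)²/19.32 + (11−15.40)²/15.40 = 17.7054
df = 4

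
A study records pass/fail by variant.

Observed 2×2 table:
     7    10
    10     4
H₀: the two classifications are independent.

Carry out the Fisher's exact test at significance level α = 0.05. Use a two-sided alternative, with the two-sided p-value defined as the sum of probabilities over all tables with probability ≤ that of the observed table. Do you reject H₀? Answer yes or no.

reject H₀: no

Margins: r₁=17, r₂=14, c₁=17, c₂=14, n=31
p_obs = C(17,7)·C(14,10)/C(31,17); sum pmf over tables with pmf ≤ p_obs
p-value (two-sided) = 0.14933
At α=0.05: p ≥ α → fail to reject H₀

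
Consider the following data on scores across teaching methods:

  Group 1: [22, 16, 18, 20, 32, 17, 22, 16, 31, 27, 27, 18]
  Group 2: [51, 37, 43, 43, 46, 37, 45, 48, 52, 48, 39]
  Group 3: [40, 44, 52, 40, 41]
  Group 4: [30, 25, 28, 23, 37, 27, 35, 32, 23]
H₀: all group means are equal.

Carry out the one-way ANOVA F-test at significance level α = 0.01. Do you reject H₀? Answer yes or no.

Group means [22.17, 44.45, 43.40, 28.89], grand mean 33.297
SSB = Σnᵢ(x̄ᵢ−x̄)² = 3541.247; SSW = ΣΣ(x−x̄ᵢ)² = 942.483
MSB = 3541.247/3 = 1180.4156; MSW = 942.483/33 = 28.5601
F = MSB/MSW = 41.3310
df = (3, 33)
p-value (upper-tail) = 0.00000
At α=0.01: p < α → reject H₀

reject H₀: yes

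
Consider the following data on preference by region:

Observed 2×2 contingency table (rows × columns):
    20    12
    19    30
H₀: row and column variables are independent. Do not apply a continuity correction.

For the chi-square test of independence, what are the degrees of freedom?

degrees of freedom = 1

df = (r−1)(c−1) = (2−1)·(2−1) = 1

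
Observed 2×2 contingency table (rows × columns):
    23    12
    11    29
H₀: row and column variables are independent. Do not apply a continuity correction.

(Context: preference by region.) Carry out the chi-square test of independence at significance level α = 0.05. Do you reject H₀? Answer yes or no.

Row totals [35, 40], col totals [34, 41], n=75
χ² = (23−15.87)²/15.87 + (12−19.13)²/19.13 + (11−18.13)²/18.13 + (29−21.87)²/21.87 = 10.9996
df = 1
p-value (upper-tail) = 0.00091
At α=0.05: p < α → reject H₀

reject H₀: yes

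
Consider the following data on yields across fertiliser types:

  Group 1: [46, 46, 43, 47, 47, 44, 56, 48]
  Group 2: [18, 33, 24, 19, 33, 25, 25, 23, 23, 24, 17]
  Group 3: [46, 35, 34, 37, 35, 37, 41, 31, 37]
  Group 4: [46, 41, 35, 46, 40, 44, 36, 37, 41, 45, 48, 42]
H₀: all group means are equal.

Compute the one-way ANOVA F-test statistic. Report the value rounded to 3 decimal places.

test statistic = 48.406

Group means [47.12, 24.00, 37.00, 41.75], grand mean 36.875
SSB = Σnᵢ(x̄ᵢ−x̄)² = 2949.250; SSW = ΣΣ(x−x̄ᵢ)² = 731.125
MSB = 2949.250/3 = 983.0833; MSW = 731.125/36 = 20.3090
F = MSB/MSW = 48.4062
df = (3, 36)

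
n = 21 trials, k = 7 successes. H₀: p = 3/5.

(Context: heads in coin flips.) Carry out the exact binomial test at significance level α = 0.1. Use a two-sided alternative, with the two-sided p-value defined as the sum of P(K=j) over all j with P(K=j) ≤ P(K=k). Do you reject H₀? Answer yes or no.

Exact binomial: n=21, k=7, p₀=3/5=0.6000
P(X=j) = C(n,j)·p₀^j·(1−p₀)^(n−j); p = Σ P(X=j) over j with P(X=j) ≤ P(X=7)
p-value (two-sided) = 0.02331
At α=0.1: p < α → reject H₀

reject H₀: yes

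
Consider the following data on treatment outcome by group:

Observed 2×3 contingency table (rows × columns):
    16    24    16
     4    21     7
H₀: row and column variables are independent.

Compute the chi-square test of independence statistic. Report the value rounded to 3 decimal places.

Row totals [56, 32], col totals [20, 45, 23], n=88
χ² = (16−12.73)²/12.73 + (24−28.64)²/28.64 + (16−14.64)²/14.64 + (4−7.27)²/7.27 + (21−16.36)²/16.36 + (7−8.36)²/8.36 = 4.7280
df = 2

test statistic = 4.728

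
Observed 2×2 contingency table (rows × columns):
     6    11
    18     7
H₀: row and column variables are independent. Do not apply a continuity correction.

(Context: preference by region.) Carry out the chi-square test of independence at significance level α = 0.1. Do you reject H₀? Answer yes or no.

Row totals [17, 25], col totals [24, 18], n=42
χ² = (6−9.71)²/9.71 + (11−7.29)²/7.29 + (18−14.29)²/14.29 + (7−10.71)²/10.71 = 5.5671
df = 1
p-value (upper-tail) = 0.01830
At α=0.1: p < α → reject H₀

reject H₀: yes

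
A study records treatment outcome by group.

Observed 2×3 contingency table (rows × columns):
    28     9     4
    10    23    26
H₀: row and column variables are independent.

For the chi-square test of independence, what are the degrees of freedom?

df = (r−1)(c−1) = (2−1)·(3−1) = 2

degrees of freedom = 2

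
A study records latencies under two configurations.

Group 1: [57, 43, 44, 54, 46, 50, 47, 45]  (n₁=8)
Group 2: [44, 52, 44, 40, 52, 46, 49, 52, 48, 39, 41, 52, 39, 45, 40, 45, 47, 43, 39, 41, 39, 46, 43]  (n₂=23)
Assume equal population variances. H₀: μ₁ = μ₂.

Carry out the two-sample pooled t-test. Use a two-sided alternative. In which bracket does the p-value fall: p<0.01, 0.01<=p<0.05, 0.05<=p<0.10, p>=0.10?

p-value bracket: 0.05<=p<0.10

x̄₁=48.250, s₁=5.007, n₁=8
x̄₂=44.609, s₂=4.570, n₂=23
s_p² = [7·5.007² + 22·4.570²]/29 = 21.8958
SE = √(s_p²·(1/8+1/23)) = 1.9207
t = (48.250−44.609)/1.9207 = 1.8959
df = 29
p-value (two-sided) = 0.06798
→ bracket: 0.05<=p<0.10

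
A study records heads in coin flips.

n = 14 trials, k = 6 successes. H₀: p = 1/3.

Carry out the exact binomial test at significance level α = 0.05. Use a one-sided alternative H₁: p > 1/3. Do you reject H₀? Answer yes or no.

Exact binomial: n=14, k=6, p₀=1/3=0.3333
P(X≥6) from Σ C(n,i)·p₀^i·(1−p₀)^(n−i)
p-value (one-sided, H₁ greater) = 0.31019
At α=0.05: p ≥ α → fail to reject H₀

reject H₀: no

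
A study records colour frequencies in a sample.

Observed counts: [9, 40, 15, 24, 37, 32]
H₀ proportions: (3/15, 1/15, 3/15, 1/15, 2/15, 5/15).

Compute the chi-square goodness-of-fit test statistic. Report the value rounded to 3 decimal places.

test statistic = 145.608

n = 157; E_i = n·p_i = [31.40, 10.47, 31.40, 10.47, 20.93, 52.33]
χ² = (9−31.40)²/31.40 + (40−10.47)²/10.47 + (15−31.40)²/31.40 + (24−10.47)²/10.47 + (37−20.93)²/20.93 + (32−52.33)²/52.33 = 145.6083
df = 5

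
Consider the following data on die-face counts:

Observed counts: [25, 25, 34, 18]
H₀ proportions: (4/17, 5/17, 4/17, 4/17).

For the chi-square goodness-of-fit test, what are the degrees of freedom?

df = k − 1 = 4 − 1 = 3

degrees of freedom = 3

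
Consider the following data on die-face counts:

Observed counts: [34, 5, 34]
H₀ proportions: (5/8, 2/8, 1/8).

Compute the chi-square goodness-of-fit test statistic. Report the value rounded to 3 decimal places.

test statistic = 80.392

n = 73; E_i = n·p_i = [45.62, 18.25, 9.12]
χ² = (34−45.62)²/45.62 + (5−18.25)²/18.25 + (34−9.12)²/9.12 = 80.3918
df = 2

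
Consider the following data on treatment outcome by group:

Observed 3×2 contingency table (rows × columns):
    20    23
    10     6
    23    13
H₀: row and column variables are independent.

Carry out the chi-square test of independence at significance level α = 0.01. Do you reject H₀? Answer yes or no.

reject H₀: no

Row totals [43, 16, 36], col totals [53, 42], n=95
χ² = (20−23.99)²/23.99 + (23−19.01)²/19.01 + (10−8.93)²/8.93 + (6−7.07)²/7.07 + (23−20.08)²/20.08 + (13−15.92)²/15.92 = 2.7503
df = 2
p-value (upper-tail) = 0.25281
At α=0.01: p ≥ α → fail to reject H₀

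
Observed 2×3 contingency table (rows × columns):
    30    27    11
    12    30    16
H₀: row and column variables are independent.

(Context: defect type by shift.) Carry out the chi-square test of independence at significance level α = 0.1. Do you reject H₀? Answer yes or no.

Row totals [68, 58], col totals [42, 57, 27], n=126
χ² = (30−22.67)²/22.67 + (27−30.76)²/30.76 + (11−14.57)²/14.57 + (12−19.33)²/19.33 + (30−26.24)²/26.24 + (16−12.43)²/12.43 = 8.0552
df = 2
p-value (upper-tail) = 0.01782
At α=0.1: p < α → reject H₀

reject H₀: yes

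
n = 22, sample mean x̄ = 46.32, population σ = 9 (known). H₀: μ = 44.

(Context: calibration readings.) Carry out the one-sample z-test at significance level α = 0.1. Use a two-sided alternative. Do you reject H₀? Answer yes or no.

reject H₀: no

SE = σ/√n = 9/√22 = 1.9188
z = (x̄−μ₀)/SE = (46.32−44)/1.9188 = 1.2091
p-value (two-sided) = 0.22663
At α=0.1: p ≥ α → fail to reject H₀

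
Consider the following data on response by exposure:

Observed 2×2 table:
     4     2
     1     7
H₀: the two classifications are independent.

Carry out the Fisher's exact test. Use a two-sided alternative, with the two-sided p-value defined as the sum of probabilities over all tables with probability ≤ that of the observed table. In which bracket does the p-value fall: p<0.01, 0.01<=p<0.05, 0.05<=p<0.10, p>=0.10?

p-value bracket: 0.05<=p<0.10

Margins: r₁=6, r₂=8, c₁=5, c₂=9, n=14
p_obs = C(6,4)·C(8,1)/C(14,5); sum pmf over tables with pmf ≤ p_obs
p-value (two-sided) = 0.09091
→ bracket: 0.05<=p<0.10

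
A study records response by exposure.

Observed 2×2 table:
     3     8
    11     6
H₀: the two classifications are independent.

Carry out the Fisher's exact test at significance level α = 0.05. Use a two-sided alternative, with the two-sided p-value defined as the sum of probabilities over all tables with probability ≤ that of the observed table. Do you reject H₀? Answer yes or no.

Margins: r₁=11, r₂=17, c₁=14, c₂=14, n=28
p_obs = C(11,3)·C(17,11)/C(28,14); sum pmf over tables with pmf ≤ p_obs
p-value (two-sided) = 0.12011
At α=0.05: p ≥ α → fail to reject H₀

reject H₀: no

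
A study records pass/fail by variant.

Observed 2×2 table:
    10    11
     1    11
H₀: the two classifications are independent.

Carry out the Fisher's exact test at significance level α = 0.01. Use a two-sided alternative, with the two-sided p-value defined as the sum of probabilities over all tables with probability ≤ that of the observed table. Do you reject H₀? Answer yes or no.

Margins: r₁=21, r₂=12, c₁=11, c₂=22, n=33
p_obs = C(21,10)·C(12,1)/C(33,11); sum pmf over tables with pmf ≤ p_obs
p-value (two-sided) = 0.02734
At α=0.01: p ≥ α → fail to reject H₀

reject H₀: no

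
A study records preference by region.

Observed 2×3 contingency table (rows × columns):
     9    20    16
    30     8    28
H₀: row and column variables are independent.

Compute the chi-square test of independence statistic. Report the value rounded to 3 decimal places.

test statistic = 16.335

Row totals [45, 66], col totals [39, 28, 44], n=111
χ² = (9−15.81)²/15.81 + (20−11.35)²/11.35 + (16−17.84)²/17.84 + (30−23.19)²/23.19 + (8−16.65)²/16.65 + (28−26.16)²/26.16 = 16.3350
df = 2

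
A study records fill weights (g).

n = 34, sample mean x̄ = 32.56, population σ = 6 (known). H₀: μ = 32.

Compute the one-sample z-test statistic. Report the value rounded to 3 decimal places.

SE = σ/√n = 6/√34 = 1.0290
z = (x̄−μ₀)/SE = (32.56−32)/1.0290 = 0.5442

test statistic = 0.544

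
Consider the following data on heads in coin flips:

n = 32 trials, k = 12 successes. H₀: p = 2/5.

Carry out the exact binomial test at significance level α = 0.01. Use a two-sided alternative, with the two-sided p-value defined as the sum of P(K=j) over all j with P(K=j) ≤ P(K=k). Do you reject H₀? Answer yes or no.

reject H₀: no

Exact binomial: n=32, k=12, p₀=2/5=0.4000
P(X=j) = C(n,j)·p₀^j·(1−p₀)^(n−j); p = Σ P(X=j) over j with P(X=j) ≤ P(X=12)
p-value (two-sided) = 0.85795
At α=0.01: p ≥ α → fail to reject H₀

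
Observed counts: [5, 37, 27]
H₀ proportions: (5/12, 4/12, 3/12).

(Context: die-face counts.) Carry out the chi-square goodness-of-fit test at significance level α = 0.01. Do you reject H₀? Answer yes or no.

reject H₀: yes

n = 69; E_i = n·p_i = [28.75, 23.00, 17.25]
χ² = (5−28.75)²/28.75 + (37−23.00)²/23.00 + (27−17.25)²/17.25 = 33.6522
df = 2
p-value (upper-tail) = 0.00000
At α=0.01: p < α → reject H₀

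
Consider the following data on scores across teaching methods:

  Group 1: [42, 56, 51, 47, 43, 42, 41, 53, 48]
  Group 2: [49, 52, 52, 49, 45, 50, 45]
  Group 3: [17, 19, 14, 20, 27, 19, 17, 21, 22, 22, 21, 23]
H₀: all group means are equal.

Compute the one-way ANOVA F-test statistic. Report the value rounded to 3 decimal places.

test statistic = 159.992

Group means [47.00, 48.86, 20.17], grand mean 35.964
SSB = Σnᵢ(x̄ᵢ−x̄)² = 5254.440; SSW = ΣΣ(x−x̄ᵢ)² = 410.524
MSB = 5254.440/2 = 2627.2202; MSW = 410.524/25 = 16.4210
F = MSB/MSW = 159.9920
df = (2, 25)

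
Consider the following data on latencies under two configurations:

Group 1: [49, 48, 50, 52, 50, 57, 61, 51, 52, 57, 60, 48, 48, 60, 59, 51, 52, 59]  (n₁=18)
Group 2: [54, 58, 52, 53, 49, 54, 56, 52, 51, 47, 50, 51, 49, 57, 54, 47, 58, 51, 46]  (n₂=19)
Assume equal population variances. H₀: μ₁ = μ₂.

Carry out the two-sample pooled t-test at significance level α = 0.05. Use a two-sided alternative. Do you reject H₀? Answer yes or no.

x̄₁=53.556, s₁=4.731, n₁=18
x̄₂=52.053, s₂=3.628, n₂=19
s_p² = [17·4.731² + 18·3.628²]/35 = 17.6398
SE = √(s_p²·(1/18+1/19)) = 1.3814
t = (53.556−52.053)/1.3814 = 1.0879
df = 35
p-value (two-sided) = 0.28406
At α=0.05: p ≥ α → fail to reject H₀

reject H₀: no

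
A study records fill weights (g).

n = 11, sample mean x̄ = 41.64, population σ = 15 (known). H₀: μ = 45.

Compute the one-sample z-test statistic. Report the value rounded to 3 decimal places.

test statistic = -0.743

SE = σ/√n = 15/√11 = 4.5227
z = (x̄−μ₀)/SE = (41.64−45)/4.5227 = -0.7429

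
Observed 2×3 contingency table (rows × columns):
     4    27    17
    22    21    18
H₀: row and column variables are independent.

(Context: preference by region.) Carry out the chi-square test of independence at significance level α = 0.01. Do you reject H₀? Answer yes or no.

reject H₀: yes

Row totals [48, 61], col totals [26, 48, 35], n=109
χ² = (4−11.45)²/11.45 + (27−21.14)²/21.14 + (17−15.41)²/15.41 + (22−14.55)²/14.55 + (21−26.86)²/26.86 + (18−19.59)²/19.59 = 11.8583
df = 2
p-value (upper-tail) = 0.00266
At α=0.01: p < α → reject H₀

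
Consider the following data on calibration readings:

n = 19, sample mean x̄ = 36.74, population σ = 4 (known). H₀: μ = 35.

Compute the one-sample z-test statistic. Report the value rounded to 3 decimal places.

test statistic = 1.896

SE = σ/√n = 4/√19 = 0.9177
z = (x̄−μ₀)/SE = (36.74−35)/0.9177 = 1.8961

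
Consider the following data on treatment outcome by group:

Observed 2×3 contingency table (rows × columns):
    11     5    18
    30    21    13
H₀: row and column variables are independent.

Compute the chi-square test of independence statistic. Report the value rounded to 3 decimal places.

test statistic = 11.336

Row totals [34, 64], col totals [41, 26, 31], n=98
χ² = (11−14.22)²/14.22 + (5−9.02)²/9.02 + (18−10.76)²/10.76 + (30−26.78)²/26.78 + (21−16.98)²/16.98 + (13−20.24)²/20.24 = 11.3361
df = 2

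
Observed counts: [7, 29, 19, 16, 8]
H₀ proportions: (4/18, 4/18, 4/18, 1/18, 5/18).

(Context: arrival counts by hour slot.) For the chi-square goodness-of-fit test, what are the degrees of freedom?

df = k − 1 = 5 − 1 = 4

degrees of freedom = 4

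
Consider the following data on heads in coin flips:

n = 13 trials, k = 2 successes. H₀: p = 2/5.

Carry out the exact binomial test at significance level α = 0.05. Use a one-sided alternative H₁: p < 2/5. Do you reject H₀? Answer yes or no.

reject H₀: no

Exact binomial: n=13, k=2, p₀=2/5=0.4000
P(X≤2) from Σ C(n,i)·p₀^i·(1−p₀)^(n−i)
p-value (one-sided, H₁ less) = 0.05790
At α=0.05: p ≥ α → fail to reject H₀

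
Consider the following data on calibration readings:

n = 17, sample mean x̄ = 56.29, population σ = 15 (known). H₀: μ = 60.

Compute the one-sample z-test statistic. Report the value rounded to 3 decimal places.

test statistic = -1.020

SE = σ/√n = 15/√17 = 3.6380
z = (x̄−μ₀)/SE = (56.29−60)/3.6380 = -1.0198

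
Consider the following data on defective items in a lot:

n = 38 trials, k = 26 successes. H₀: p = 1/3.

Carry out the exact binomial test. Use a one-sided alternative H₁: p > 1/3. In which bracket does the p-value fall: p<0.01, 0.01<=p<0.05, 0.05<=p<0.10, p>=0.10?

p-value bracket: p<0.01

Exact binomial: n=38, k=26, p₀=1/3=0.3333
P(X≥26) from Σ C(n,i)·p₀^i·(1−p₀)^(n−i)
p-value (one-sided, H₁ greater) = 0.00001
→ bracket: p<0.01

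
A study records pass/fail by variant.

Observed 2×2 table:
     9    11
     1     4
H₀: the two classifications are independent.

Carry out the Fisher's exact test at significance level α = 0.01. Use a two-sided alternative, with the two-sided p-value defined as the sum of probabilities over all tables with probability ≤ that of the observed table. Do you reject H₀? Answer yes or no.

reject H₀: no

Margins: r₁=20, r₂=5, c₁=10, c₂=15, n=25
p_obs = C(20,9)·C(5,1)/C(25,10); sum pmf over tables with pmf ≤ p_obs
p-value (two-sided) = 0.61462
At α=0.01: p ≥ α → fail to reject H₀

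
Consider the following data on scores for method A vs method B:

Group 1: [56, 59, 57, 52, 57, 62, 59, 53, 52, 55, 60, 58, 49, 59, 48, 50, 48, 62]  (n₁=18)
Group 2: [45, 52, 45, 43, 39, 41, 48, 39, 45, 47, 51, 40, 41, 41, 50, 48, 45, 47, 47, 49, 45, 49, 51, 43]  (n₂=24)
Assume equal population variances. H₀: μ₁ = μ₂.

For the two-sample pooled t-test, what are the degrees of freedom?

degrees of freedom = 40

df = n₁ + n₂ − 2 = 18 + 24 − 2 = 40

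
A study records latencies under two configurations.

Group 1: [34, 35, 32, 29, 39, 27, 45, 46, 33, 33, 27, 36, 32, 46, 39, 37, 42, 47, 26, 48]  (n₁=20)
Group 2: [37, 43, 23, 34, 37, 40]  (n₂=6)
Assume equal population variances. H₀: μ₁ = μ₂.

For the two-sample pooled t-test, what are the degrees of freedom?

degrees of freedom = 24

df = n₁ + n₂ − 2 = 20 + 6 − 2 = 24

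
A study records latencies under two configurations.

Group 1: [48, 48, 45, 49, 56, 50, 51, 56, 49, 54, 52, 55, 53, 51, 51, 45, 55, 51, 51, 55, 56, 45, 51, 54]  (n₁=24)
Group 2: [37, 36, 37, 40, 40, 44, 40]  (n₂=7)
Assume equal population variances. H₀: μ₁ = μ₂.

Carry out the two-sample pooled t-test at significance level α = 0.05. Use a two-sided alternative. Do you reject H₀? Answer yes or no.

reject H₀: yes

x̄₁=51.292, s₁=3.483, n₁=24
x̄₂=39.143, s₂=2.734, n₂=7
s_p² = [23·3.483² + 6·2.734²]/29 = 11.1661
SE = √(s_p²·(1/24+1/7)) = 1.4354
t = (51.292−39.143)/1.4354 = 8.4637
df = 29
p-value (two-sided) = 0.00000
At α=0.05: p < α → reject H₀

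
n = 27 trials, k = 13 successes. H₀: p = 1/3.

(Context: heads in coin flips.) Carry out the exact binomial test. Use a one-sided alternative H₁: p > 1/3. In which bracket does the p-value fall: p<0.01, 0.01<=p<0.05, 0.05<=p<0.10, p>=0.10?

p-value bracket: 0.05<=p<0.10

Exact binomial: n=27, k=13, p₀=1/3=0.3333
P(X≥13) from Σ C(n,i)·p₀^i·(1−p₀)^(n−i)
p-value (one-sided, H₁ greater) = 0.07902
→ bracket: 0.05<=p<0.10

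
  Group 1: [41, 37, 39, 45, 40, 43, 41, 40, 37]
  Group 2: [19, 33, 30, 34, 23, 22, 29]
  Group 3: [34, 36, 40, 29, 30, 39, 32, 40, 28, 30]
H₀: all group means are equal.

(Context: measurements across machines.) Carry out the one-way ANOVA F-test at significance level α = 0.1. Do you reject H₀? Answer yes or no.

reject H₀: yes

Group means [40.33, 27.14, 33.80], grand mean 34.269
SSB = Σnᵢ(x̄ᵢ−x̄)² = 688.658; SSW = ΣΣ(x−x̄ᵢ)² = 454.457
MSB = 688.658/2 = 344.3291; MSW = 454.457/23 = 19.7590
F = MSB/MSW = 17.4264
df = (2, 23)
p-value (upper-tail) = 0.00002
At α=0.1: p < α → reject H₀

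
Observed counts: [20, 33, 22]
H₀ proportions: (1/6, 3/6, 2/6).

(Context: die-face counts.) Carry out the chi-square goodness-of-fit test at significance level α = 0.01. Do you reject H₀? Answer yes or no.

n = 75; E_i = n·p_i = [12.50, 37.50, 25.00]
χ² = (20−12.50)²/12.50 + (33−37.50)²/37.50 + (22−25.00)²/25.00 = 5.4000
df = 2
p-value (upper-tail) = 0.06721
At α=0.01: p ≥ α → fail to reject H₀

reject H₀: no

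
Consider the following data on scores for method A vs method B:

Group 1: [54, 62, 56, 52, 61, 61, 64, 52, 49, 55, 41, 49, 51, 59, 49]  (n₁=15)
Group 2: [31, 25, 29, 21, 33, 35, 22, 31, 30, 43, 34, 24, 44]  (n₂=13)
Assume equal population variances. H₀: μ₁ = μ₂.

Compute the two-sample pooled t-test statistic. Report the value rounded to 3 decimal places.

x̄₁=54.333, s₁=6.275, n₁=15
x̄₂=30.923, s₂=7.147, n₂=13
s_p² = [14·6.275² + 12·7.147²]/26 = 44.7791
SE = √(s_p²·(1/15+1/13)) = 2.5357
t = (54.333−30.923)/2.5357 = 9.2322
df = 26

test statistic = 9.232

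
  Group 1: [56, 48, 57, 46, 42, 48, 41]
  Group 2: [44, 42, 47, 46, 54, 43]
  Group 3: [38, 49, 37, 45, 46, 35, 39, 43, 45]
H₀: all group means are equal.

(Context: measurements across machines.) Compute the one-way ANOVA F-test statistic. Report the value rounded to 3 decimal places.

test statistic = 3.139

Group means [48.29, 46.00, 41.89], grand mean 45.045
SSB = Σnᵢ(x̄ᵢ−x̄)² = 168.637; SSW = ΣΣ(x−x̄ᵢ)² = 510.317
MSB = 168.637/2 = 84.3185; MSW = 510.317/19 = 26.8588
F = MSB/MSW = 3.1393
df = (2, 19)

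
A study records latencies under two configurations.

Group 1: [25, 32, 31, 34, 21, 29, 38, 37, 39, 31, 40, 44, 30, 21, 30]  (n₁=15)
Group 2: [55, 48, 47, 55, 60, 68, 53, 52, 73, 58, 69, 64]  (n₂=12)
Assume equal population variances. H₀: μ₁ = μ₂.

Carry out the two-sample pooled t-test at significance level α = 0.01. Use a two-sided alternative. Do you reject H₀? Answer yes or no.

x̄₁=32.133, s₁=6.717, n₁=15
x̄₂=58.500, s₂=8.437, n₂=12
s_p² = [14·6.717² + 11·8.437²]/25 = 56.5893
SE = √(s_p²·(1/15+1/12)) = 2.9135
t = (32.133−58.500)/2.9135 = -9.0499
df = 25
p-value (two-sided) = 0.00000
At α=0.01: p < α → reject H₀

reject H₀: yes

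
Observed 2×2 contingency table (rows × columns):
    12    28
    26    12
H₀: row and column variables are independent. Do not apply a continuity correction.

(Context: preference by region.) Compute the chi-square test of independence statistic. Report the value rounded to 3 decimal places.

test statistic = 11.514

Row totals [40, 38], col totals [38, 40], n=78
χ² = (12−19.49)²/19.49 + (28−20.51)²/20.51 + (26−18.51)²/18.51 + (12−19.49)²/19.49 = 11.5142
df = 1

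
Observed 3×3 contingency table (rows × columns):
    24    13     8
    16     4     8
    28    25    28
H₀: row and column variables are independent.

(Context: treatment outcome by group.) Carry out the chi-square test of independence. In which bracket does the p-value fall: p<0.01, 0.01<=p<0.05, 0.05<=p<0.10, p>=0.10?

Row totals [45, 28, 81], col totals [68, 42, 44], n=154
χ² = (24−19.87)²/19.87 + (13−12.27)²/12.27 + (8−12.86)²/12.86 + (16−12.36)²/12.36 + (4−7.64)²/7.64 + (8−8.00)²/8.00 + (28−35.77)²/35.77 + (25−22.09)²/22.09 + (28−23.14)²/23.14 = 8.6263
df = 4
p-value (upper-tail) = 0.07115
→ bracket: 0.05<=p<0.10

p-value bracket: 0.05<=p<0.10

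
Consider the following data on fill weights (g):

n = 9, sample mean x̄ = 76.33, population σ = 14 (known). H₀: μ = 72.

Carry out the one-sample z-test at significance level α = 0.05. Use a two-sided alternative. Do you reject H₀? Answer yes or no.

SE = σ/√n = 14/√9 = 4.6667
z = (x̄−μ₀)/SE = (76.33−72)/4.6667 = 0.9279
p-value (two-sided) = 0.35348
At α=0.05: p ≥ α → fail to reject H₀

reject H₀: no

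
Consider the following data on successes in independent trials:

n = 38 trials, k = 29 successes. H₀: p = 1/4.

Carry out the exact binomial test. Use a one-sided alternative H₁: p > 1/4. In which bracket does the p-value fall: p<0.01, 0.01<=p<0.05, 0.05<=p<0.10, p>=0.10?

Exact binomial: n=38, k=29, p₀=1/4=0.2500
P(X≥29) from Σ C(n,i)·p₀^i·(1−p₀)^(n−i)
p-value (one-sided, H₁ greater) = 0.00000
→ bracket: p<0.01

p-value bracket: p<0.01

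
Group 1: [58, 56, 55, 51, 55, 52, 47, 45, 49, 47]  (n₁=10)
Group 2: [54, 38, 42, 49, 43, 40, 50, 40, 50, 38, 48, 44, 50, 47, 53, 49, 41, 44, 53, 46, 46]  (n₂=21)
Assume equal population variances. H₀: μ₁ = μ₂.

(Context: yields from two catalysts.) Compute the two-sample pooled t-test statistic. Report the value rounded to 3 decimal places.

x̄₁=51.500, s₁=4.428, n₁=10
x̄₂=45.952, s₂=4.955, n₂=21
s_p² = [9·4.428² + 20·4.955²]/29 = 23.0156
SE = √(s_p²·(1/10+1/21)) = 1.8432
t = (51.500−45.952)/1.8432 = 3.0097
df = 29

test statistic = 3.010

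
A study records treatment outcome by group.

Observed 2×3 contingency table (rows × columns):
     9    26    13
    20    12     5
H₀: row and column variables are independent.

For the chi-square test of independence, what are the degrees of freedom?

df = (r−1)(c−1) = (2−1)·(3−1) = 2

degrees of freedom = 2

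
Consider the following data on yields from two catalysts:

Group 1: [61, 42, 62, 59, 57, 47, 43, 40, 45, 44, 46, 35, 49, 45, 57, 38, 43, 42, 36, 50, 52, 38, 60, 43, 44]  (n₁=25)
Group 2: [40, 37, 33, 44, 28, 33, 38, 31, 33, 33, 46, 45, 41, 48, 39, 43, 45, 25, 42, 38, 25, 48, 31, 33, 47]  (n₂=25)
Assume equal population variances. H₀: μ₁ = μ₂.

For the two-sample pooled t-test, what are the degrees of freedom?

degrees of freedom = 48

df = n₁ + n₂ − 2 = 25 + 25 − 2 = 48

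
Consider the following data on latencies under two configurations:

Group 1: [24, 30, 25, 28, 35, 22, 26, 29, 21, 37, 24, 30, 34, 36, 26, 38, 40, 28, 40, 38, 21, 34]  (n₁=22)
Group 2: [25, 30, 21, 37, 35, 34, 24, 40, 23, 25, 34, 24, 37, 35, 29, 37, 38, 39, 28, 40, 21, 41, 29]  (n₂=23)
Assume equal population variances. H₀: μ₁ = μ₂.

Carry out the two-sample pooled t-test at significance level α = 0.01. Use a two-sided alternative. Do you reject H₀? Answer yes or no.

reject H₀: no

x̄₁=30.273, s₁=6.296, n₁=22
x̄₂=31.565, s₂=6.666, n₂=23
s_p² = [21·6.296² + 22·6.666²]/43 = 42.0934
SE = √(s_p²·(1/22+1/23)) = 1.9348
t = (30.273−31.565)/1.9348 = -0.6680
df = 43
p-value (two-sided) = 0.50769
At α=0.01: p ≥ α → fail to reject H₀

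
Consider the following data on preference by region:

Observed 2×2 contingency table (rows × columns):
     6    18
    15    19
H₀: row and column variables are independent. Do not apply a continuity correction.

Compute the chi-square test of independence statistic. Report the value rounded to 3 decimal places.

Row totals [24, 34], col totals [21, 37], n=58
χ² = (6−8.69)²/8.69 + (18−15.31)²/15.31 + (15−12.31)²/12.31 + (19−21.69)²/21.69 = 2.2262
df = 1

test statistic = 2.226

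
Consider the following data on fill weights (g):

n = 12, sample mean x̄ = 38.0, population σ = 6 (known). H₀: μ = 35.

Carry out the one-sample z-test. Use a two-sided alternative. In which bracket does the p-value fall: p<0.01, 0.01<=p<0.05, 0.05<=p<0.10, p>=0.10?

SE = σ/√n = 6/√12 = 1.7321
z = (x̄−μ₀)/SE = (38.0−35)/1.7321 = 1.7321
p-value (two-sided) = 0.08326
→ bracket: 0.05<=p<0.10

p-value bracket: 0.05<=p<0.10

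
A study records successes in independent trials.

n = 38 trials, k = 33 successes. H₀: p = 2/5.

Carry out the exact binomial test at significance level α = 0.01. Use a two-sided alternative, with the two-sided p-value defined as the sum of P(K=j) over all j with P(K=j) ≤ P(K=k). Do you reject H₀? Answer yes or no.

reject H₀: yes

Exact binomial: n=38, k=33, p₀=2/5=0.4000
P(X=j) = C(n,j)·p₀^j·(1−p₀)^(n−j); p = Σ P(X=j) over j with P(X=j) ≤ P(X=33)
p-value (two-sided) = 0.00000
At α=0.01: p < α → reject H₀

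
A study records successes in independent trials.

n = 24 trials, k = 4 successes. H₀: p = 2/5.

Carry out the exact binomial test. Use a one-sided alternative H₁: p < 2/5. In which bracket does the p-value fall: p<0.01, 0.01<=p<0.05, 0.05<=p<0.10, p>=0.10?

p-value bracket: 0.01<=p<0.05

Exact binomial: n=24, k=4, p₀=2/5=0.4000
P(X≤4) from Σ C(n,i)·p₀^i·(1−p₀)^(n−i)
p-value (one-sided, H₁ less) = 0.01345
→ bracket: 0.01<=p<0.05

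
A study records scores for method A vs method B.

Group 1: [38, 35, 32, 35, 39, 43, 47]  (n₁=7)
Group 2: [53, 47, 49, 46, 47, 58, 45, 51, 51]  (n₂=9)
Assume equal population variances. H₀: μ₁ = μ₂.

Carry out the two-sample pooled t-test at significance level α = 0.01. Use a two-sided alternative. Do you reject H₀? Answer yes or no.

reject H₀: yes

x̄₁=38.429, s₁=5.159, n₁=7
x̄₂=49.667, s₂=4.093, n₂=9
s_p² = [6·5.159² + 8·4.093²]/14 = 20.9796
SE = √(s_p²·(1/7+1/9)) = 2.3083
t = (38.429−49.667)/2.3083 = -4.8686
df = 14
p-value (two-sided) = 0.00025
At α=0.01: p < α → reject H₀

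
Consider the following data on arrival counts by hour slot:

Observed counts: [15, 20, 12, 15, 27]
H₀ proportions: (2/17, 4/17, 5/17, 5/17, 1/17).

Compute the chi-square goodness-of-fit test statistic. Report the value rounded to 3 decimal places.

test statistic = 104.934

n = 89; E_i = n·p_i = [10.47, 20.94, 26.18, 26.18, 5.24]
χ² = (15−10.47)²/10.47 + (20−20.94)²/20.94 + (12−26.18)²/26.18 + (15−26.18)²/26.18 + (27−5.24)²/5.24 = 104.9337
df = 4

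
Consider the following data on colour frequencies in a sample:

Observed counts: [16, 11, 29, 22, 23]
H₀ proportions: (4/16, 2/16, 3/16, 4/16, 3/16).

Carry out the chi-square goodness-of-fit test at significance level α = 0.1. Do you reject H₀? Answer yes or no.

n = 101; E_i = n·p_i = [25.25, 12.62, 18.94, 25.25, 18.94]
χ² = (16−25.25)²/25.25 + (11−12.62)²/12.62 + (29−18.94)²/18.94 + (22−25.25)²/25.25 + (23−18.94)²/18.94 = 10.2343
df = 4
p-value (upper-tail) = 0.03666
At α=0.1: p < α → reject H₀

reject H₀: yes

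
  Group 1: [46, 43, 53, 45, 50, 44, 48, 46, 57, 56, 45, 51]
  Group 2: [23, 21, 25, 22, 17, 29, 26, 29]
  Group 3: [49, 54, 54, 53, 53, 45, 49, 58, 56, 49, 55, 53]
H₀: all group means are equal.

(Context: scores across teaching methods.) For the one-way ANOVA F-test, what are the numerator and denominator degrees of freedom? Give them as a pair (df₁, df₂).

k = 3 groups, N = 32 total
df = (k−1, N−k) = (3−1, 32−3) = (2, 29)

degrees of freedom = [2, 29]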